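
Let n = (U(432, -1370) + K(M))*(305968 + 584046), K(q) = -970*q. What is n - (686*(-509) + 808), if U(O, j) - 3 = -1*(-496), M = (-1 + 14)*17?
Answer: -190347835828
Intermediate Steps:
M = 221 (M = 13*17 = 221)
U(O, j) = 499 (U(O, j) = 3 - 1*(-496) = 3 + 496 = 499)
n = -190348184194 (n = (499 - 970*221)*(305968 + 584046) = (499 - 214370)*890014 = -213871*890014 = -190348184194)
n - (686*(-509) + 808) = -190348184194 - (686*(-509) + 808) = -190348184194 - (-349174 + 808) = -190348184194 - 1*(-348366) = -190348184194 + 348366 = -190347835828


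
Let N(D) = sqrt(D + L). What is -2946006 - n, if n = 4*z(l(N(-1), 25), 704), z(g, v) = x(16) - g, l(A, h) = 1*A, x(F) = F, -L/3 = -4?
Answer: -2946070 + 4*sqrt(11) ≈ -2.9461e+6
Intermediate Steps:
L = 12 (L = -3*(-4) = 12)
N(D) = sqrt(12 + D) (N(D) = sqrt(D + 12) = sqrt(12 + D))
l(A, h) = A
z(g, v) = 16 - g
n = 64 - 4*sqrt(11) (n = 4*(16 - sqrt(12 - 1)) = 4*(16 - sqrt(11)) = 64 - 4*sqrt(11) ≈ 50.734)
-2946006 - n = -2946006 - (64 - 4*sqrt(11)) = -2946006 + (-64 + 4*sqrt(11)) = -2946070 + 4*sqrt(11)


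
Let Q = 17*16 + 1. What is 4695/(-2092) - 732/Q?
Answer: -937693/190372 ≈ -4.9256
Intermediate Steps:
Q = 273 (Q = 272 + 1 = 273)
4695/(-2092) - 732/Q = 4695/(-2092) - 732/273 = 4695*(-1/2092) - 732*1/273 = -4695/2092 - 244/91 = -937693/190372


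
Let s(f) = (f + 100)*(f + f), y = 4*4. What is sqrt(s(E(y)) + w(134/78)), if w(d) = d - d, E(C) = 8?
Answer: 24*sqrt(3) ≈ 41.569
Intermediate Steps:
y = 16
s(f) = 2*f*(100 + f) (s(f) = (100 + f)*(2*f) = 2*f*(100 + f))
w(d) = 0
sqrt(s(E(y)) + w(134/78)) = sqrt(2*8*(100 + 8) + 0) = sqrt(2*8*108 + 0) = sqrt(1728 + 0) = sqrt(1728) = 24*sqrt(3)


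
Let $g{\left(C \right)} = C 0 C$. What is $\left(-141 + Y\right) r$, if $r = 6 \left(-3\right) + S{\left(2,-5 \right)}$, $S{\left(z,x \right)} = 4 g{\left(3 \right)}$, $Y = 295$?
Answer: $-2772$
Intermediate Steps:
$g{\left(C \right)} = 0$ ($g{\left(C \right)} = 0 C = 0$)
$S{\left(z,x \right)} = 0$ ($S{\left(z,x \right)} = 4 \cdot 0 = 0$)
$r = -18$ ($r = 6 \left(-3\right) + 0 = -18 + 0 = -18$)
$\left(-141 + Y\right) r = \left(-141 + 295\right) \left(-18\right) = 154 \left(-18\right) = -2772$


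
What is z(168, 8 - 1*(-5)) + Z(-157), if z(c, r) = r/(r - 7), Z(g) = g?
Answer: -929/6 ≈ -154.83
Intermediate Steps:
z(c, r) = r/(-7 + r)
z(168, 8 - 1*(-5)) + Z(-157) = (8 - 1*(-5))/(-7 + (8 - 1*(-5))) - 157 = (8 + 5)/(-7 + (8 + 5)) - 157 = 13/(-7 + 13) - 157 = 13/6 - 157 = -929/6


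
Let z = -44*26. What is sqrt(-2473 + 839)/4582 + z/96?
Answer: -143/12 + I*sqrt(1634)/4582 ≈ -11.917 + 0.0088221*I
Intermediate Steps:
z = -1144
sqrt(-2473 + 839)/4582 + z/96 = sqrt(-2473 + 839)/4582 - 1144/96 = sqrt(-1634)*(1/4582) - 1144*1/96 = (I*sqrt(1634))*(1/4582) - 143/12 = I*sqrt(1634)/4582 - 143/12 = -143/12 + I*sqrt(1634)/4582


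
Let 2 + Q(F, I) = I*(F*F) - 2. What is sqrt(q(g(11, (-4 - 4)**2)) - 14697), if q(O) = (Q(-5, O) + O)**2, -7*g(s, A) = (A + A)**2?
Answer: 3*sqrt(20165055999)/7 ≈ 60859.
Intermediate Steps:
g(s, A) = -4*A**2/7 (g(s, A) = -(A + A)**2/7 = -4*A**2/7)
Q(F, I) = -4 + I*F**2 (Q(F, I) = -2 + (I*(F*F) - 2) = -2 + (I*F**2 - 2) = -2 + (-2 + I*F**2) = -4 + I*F**2)
q(O) = (-4 + 26*O)**2 (q(O) = ((-4 + O*(-5)**2) + O)**2 = ((-4 + O*25) + O)**2 = ((-4 + 25*O) + O)**2 = (-4 + 26*O)**2)
sqrt(q(g(11, (-4 - 4)**2)) - 14697) = sqrt(4*(-2 + 13*(-4*(-4 - 4)**4/7))**2 - 14697) = sqrt(4*(-2 + 13*(-4*((-8)**2)**2/7))**2 - 14697) = sqrt(4*(-2 + 13*(-4/7*64**2))**2 - 14697) = sqrt(4*(-2 + 13*(-4/7*4096))**2 - 14697) = sqrt(4*(-2 + 13*(-16384/7))**2 - 14697) = sqrt(4*(-2 - 212992/7)**2 - 14697) = sqrt(4*(-213006/7)**2 - 14697) = sqrt(4*(45371556036/49) - 14697) = sqrt(181486224144/49 - 14697) = sqrt(181485503991/49) = 3*sqrt(20165055999)/7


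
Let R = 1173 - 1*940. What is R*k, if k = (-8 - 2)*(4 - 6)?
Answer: 4660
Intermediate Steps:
k = 20 (k = -10*(-2) = 20)
R = 233 (R = 1173 - 940 = 233)
R*k = 233*20 = 4660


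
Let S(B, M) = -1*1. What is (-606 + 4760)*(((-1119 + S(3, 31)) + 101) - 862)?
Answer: -7813674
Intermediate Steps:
S(B, M) = -1
(-606 + 4760)*(((-1119 + S(3, 31)) + 101) - 862) = (-606 + 4760)*(((-1119 - 1) + 101) - 862) = 4154*((-1120 + 101) - 862) = 4154*(-1019 - 862) = 4154*(-1881) = -7813674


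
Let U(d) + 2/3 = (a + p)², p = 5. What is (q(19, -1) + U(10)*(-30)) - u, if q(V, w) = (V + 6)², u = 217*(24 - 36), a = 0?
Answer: 2499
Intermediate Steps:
u = -2604 (u = 217*(-12) = -2604)
q(V, w) = (6 + V)²
U(d) = 73/3 (U(d) = -⅔ + (0 + 5)² = -⅔ + 5² = -⅔ + 25 = 73/3)
(q(19, -1) + U(10)*(-30)) - u = ((6 + 19)² + (73/3)*(-30)) - 1*(-2604) = (25² - 730) + 2604 = (625 - 730) + 2604 = -105 + 2604 = 2499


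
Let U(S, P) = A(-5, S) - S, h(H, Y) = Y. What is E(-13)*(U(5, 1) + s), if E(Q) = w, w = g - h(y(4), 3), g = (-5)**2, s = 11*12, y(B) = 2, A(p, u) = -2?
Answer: 2750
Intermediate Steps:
s = 132
g = 25
U(S, P) = -2 - S
w = 22 (w = 25 - 1*3 = 25 - 3 = 22)
E(Q) = 22
E(-13)*(U(5, 1) + s) = 22*((-2 - 1*5) + 132) = 22*((-2 - 5) + 132) = 22*(-7 + 132) = 22*125 = 2750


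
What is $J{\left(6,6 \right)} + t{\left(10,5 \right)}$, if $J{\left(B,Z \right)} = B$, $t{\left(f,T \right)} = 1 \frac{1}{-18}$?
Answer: $\frac{107}{18} \approx 5.9444$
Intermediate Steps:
$t{\left(f,T \right)} = - \frac{1}{18}$ ($t{\left(f,T \right)} = 1 \left(- \frac{1}{18}\right) = - \frac{1}{18}$)
$J{\left(6,6 \right)} + t{\left(10,5 \right)} = 6 - \frac{1}{18} = \frac{107}{18}$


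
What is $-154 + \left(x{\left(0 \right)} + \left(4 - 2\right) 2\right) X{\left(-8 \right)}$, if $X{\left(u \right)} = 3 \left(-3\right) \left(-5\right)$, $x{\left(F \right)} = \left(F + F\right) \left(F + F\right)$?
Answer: $26$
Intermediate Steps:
$x{\left(F \right)} = 4 F^{2}$ ($x{\left(F \right)} = 2 F 2 F = 4 F^{2}$)
$X{\left(u \right)} = 45$ ($X{\left(u \right)} = \left(-9\right) \left(-5\right) = 45$)
$-154 + \left(x{\left(0 \right)} + \left(4 - 2\right) 2\right) X{\left(-8 \right)} = -154 + \left(4 \cdot 0^{2} + \left(4 - 2\right) 2\right) 45 = -154 + \left(4 \cdot 0 + \left(4 - 2\right) 2\right) 45 = -154 + \left(0 + 2 \cdot 2\right) 45 = -154 + \left(0 + 4\right) 45 = -154 + 4 \cdot 45 = -154 + 180 = 26$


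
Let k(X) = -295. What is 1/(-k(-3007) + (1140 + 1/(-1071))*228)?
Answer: 357/92896679 ≈ 3.8430e-6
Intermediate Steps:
1/(-k(-3007) + (1140 + 1/(-1071))*228) = 1/(-1*(-295) + (1140 + 1/(-1071))*228) = 1/(295 + (1140 - 1/1071)*228) = 1/(295 + (1220939/1071)*228) = 1/(295 + 92791364/357) = 1/(92896679/357) = 357/92896679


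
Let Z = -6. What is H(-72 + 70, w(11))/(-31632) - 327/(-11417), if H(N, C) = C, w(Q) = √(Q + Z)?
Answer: 327/11417 - √5/31632 ≈ 0.028571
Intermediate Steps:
w(Q) = √(-6 + Q) (w(Q) = √(Q - 6) = √(-6 + Q))
H(-72 + 70, w(11))/(-31632) - 327/(-11417) = √(-6 + 11)/(-31632) - 327/(-11417) = √5*(-1/31632) - 327*(-1/11417) = -√5/31632 + 327/11417 = 327/11417 - √5/31632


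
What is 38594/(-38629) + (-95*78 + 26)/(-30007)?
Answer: -872853622/1159140403 ≈ -0.75302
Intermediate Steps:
38594/(-38629) + (-95*78 + 26)/(-30007) = 38594*(-1/38629) + (-7410 + 26)*(-1/30007) = -38594/38629 - 7384*(-1/30007) = -38594/38629 + 7384/30007 = -872853622/1159140403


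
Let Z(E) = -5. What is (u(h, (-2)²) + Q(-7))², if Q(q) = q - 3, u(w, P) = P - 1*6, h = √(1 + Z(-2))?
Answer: 144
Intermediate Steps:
h = 2*I (h = √(1 - 5) = √(-4) = 2*I ≈ 2.0*I)
u(w, P) = -6 + P (u(w, P) = P - 6 = -6 + P)
Q(q) = -3 + q
(u(h, (-2)²) + Q(-7))² = ((-6 + (-2)²) + (-3 - 7))² = ((-6 + 4) - 10)² = (-2 - 10)² = (-12)² = 144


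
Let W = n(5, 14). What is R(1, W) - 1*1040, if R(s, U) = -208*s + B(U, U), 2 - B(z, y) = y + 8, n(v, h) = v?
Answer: -1259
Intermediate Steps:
B(z, y) = -6 - y (B(z, y) = 2 - (y + 8) = 2 - (8 + y) = 2 + (-8 - y) = -6 - y)
W = 5
R(s, U) = -6 - U - 208*s (R(s, U) = -208*s + (-6 - U) = -6 - U - 208*s)
R(1, W) - 1*1040 = (-6 - 1*5 - 208*1) - 1*1040 = (-6 - 5 - 208) - 1040 = -219 - 1040 = -1259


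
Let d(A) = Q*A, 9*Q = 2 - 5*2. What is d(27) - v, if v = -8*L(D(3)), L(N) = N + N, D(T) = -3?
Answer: -72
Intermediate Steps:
Q = -8/9 (Q = (2 - 5*2)/9 = (2 - 10)/9 = (⅑)*(-8) = -8/9 ≈ -0.88889)
L(N) = 2*N
d(A) = -8*A/9
v = 48 (v = -16*(-3) = -8*(-6) = 48)
d(27) - v = -8/9*27 - 1*48 = -24 - 48 = -72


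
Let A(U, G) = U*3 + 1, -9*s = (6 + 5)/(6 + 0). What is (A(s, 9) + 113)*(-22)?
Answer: -22451/9 ≈ -2494.6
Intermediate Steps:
s = -11/54 (s = -(6 + 5)/(9*(6 + 0)) = -11/(9*6) = -1/9*11/6 = -11/54 ≈ -0.20370)
A(U, G) = 1 + 3*U (A(U, G) = 3*U + 1 = 1 + 3*U)
(A(s, 9) + 113)*(-22) = ((1 + 3*(-11/54)) + 113)*(-22) = ((1 - 11/18) + 113)*(-22) = (7/18 + 113)*(-22) = (2041/18)*(-22) = -22451/9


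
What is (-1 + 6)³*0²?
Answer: 0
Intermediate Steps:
(-1 + 6)³*0² = 5³*0 = 125*0 = 0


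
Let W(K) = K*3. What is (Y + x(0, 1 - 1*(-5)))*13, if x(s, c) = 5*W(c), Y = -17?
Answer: 949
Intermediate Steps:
W(K) = 3*K
x(s, c) = 15*c (x(s, c) = 5*(3*c) = 15*c)
(Y + x(0, 1 - 1*(-5)))*13 = (-17 + 15*(1 - 1*(-5)))*13 = (-17 + 15*(1 + 5))*13 = (-17 + 15*6)*13 = (-17 + 90)*13 = 73*13 = 949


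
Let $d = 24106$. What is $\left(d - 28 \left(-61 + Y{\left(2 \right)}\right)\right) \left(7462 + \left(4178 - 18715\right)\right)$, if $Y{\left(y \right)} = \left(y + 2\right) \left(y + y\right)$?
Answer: $-179464450$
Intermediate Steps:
$Y{\left(y \right)} = 2 y \left(2 + y\right)$ ($Y{\left(y \right)} = \left(2 + y\right) 2 y = 2 y \left(2 + y\right)$)
$\left(d - 28 \left(-61 + Y{\left(2 \right)}\right)\right) \left(7462 + \left(4178 - 18715\right)\right) = \left(24106 - 28 \left(-61 + 2 \cdot 2 \left(2 + 2\right)\right)\right) \left(7462 + \left(4178 - 18715\right)\right) = \left(24106 - 28 \left(-61 + 2 \cdot 2 \cdot 4\right)\right) \left(7462 - 14537\right) = \left(24106 - 28 \left(-61 + 16\right)\right) \left(-7075\right) = \left(24106 - -1260\right) \left(-7075\right) = \left(24106 + 1260\right) \left(-7075\right) = 25366 \left(-7075\right) = -179464450$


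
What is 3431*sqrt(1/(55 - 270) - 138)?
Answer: 3431*I*sqrt(6379265)/215 ≈ 40306.0*I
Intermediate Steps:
3431*sqrt(1/(55 - 270) - 138) = 3431*sqrt(1/(-215) - 138) = 3431*sqrt(-1/215 - 138) = 3431*sqrt(-29671/215) = 3431*(I*sqrt(6379265)/215) = 3431*I*sqrt(6379265)/215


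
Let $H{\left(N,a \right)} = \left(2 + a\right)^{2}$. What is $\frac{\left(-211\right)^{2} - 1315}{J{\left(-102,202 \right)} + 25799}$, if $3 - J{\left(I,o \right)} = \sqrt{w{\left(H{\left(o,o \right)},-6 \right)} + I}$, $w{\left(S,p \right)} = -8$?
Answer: $\frac{185800202}{110957219} + \frac{7201 i \sqrt{110}}{110957219} \approx 1.6745 + 0.00068067 i$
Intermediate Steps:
$J{\left(I,o \right)} = 3 - \sqrt{-8 + I}$
$\frac{\left(-211\right)^{2} - 1315}{J{\left(-102,202 \right)} + 25799} = \frac{\left(-211\right)^{2} - 1315}{\left(3 - \sqrt{-8 - 102}\right) + 25799} = \frac{44521 - 1315}{\left(3 - \sqrt{-110}\right) + 25799} = \frac{43206}{\left(3 - i \sqrt{110}\right) + 25799} = \frac{43206}{25802 - i \sqrt{110}}$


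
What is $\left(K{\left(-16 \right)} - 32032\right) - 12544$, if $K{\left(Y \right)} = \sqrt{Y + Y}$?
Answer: $-44576 + 4 i \sqrt{2} \approx -44576.0 + 5.6569 i$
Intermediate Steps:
$K{\left(Y \right)} = \sqrt{2} \sqrt{Y}$ ($K{\left(Y \right)} = \sqrt{2 Y} = \sqrt{2} \sqrt{Y}$)
$\left(K{\left(-16 \right)} - 32032\right) - 12544 = \left(\sqrt{2} \sqrt{-16} - 32032\right) - 12544 = \left(\sqrt{2} \cdot 4 i - 32032\right) - 12544 = \left(4 i \sqrt{2} - 32032\right) - 12544 = \left(-32032 + 4 i \sqrt{2}\right) - 12544 = -44576 + 4 i \sqrt{2}$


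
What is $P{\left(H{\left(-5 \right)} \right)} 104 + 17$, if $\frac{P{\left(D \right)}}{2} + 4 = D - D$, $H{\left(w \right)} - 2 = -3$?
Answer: $-815$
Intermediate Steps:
$H{\left(w \right)} = -1$ ($H{\left(w \right)} = 2 - 3 = -1$)
$P{\left(D \right)} = -8$ ($P{\left(D \right)} = -8 + 2 \left(D - D\right) = -8 + 2 \cdot 0 = -8 + 0 = -8$)
$P{\left(H{\left(-5 \right)} \right)} 104 + 17 = \left(-8\right) 104 + 17 = -832 + 17 = -815$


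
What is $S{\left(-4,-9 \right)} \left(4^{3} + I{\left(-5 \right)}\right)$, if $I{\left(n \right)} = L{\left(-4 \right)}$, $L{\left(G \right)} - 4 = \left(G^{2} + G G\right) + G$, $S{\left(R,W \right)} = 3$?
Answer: $288$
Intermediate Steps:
$L{\left(G \right)} = 4 + G + 2 G^{2}$ ($L{\left(G \right)} = 4 + \left(\left(G^{2} + G G\right) + G\right) = 4 + \left(\left(G^{2} + G^{2}\right) + G\right) = 4 + \left(2 G^{2} + G\right) = 4 + \left(G + 2 G^{2}\right) = 4 + G + 2 G^{2}$)
$I{\left(n \right)} = 32$ ($I{\left(n \right)} = 4 - 4 + 2 \left(-4\right)^{2} = 4 - 4 + 2 \cdot 16 = 4 - 4 + 32 = 32$)
$S{\left(-4,-9 \right)} \left(4^{3} + I{\left(-5 \right)}\right) = 3 \left(4^{3} + 32\right) = 3 \left(64 + 32\right) = 3 \cdot 96 = 288$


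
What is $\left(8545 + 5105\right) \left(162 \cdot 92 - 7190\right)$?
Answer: $105296100$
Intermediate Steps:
$\left(8545 + 5105\right) \left(162 \cdot 92 - 7190\right) = 13650 \left(14904 - 7190\right) = 13650 \cdot 7714 = 105296100$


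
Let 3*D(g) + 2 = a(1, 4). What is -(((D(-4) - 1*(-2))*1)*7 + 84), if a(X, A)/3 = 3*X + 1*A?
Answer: -427/3 ≈ -142.33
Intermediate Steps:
a(X, A) = 3*A + 9*X (a(X, A) = 3*(3*X + 1*A) = 3*(3*X + A) = 3*(A + 3*X) = 3*A + 9*X)
D(g) = 19/3 (D(g) = -⅔ + (3*4 + 9*1)/3 = -⅔ + (12 + 9)/3 = -⅔ + (⅓)*21 = -⅔ + 7 = 19/3)
-(((D(-4) - 1*(-2))*1)*7 + 84) = -(((19/3 - 1*(-2))*1)*7 + 84) = -(((19/3 + 2)*1)*7 + 84) = -(((25/3)*1)*7 + 84) = -((25/3)*7 + 84) = -(175/3 + 84) = -1*427/3 = -427/3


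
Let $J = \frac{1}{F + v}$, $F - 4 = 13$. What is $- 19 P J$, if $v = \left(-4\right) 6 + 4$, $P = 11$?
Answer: $\frac{209}{3} \approx 69.667$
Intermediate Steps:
$F = 17$ ($F = 4 + 13 = 17$)
$v = -20$ ($v = -24 + 4 = -20$)
$J = - \frac{1}{3}$ ($J = \frac{1}{17 - 20} = \frac{1}{-3} = - \frac{1}{3} \approx -0.33333$)
$- 19 P J = \left(-19\right) 11 \left(- \frac{1}{3}\right) = \left(-209\right) \left(- \frac{1}{3}\right) = \frac{209}{3}$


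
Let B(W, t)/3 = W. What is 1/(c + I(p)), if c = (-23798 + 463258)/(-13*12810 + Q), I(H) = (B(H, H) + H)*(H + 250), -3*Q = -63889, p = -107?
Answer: -62243/3809708912 ≈ -1.6338e-5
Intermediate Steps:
B(W, t) = 3*W
Q = 63889/3 (Q = -⅓*(-63889) = 63889/3 ≈ 21296.)
I(H) = 4*H*(250 + H) (I(H) = (3*H + H)*(H + 250) = (4*H)*(250 + H) = 4*H*(250 + H))
c = -188340/62243 (c = (-23798 + 463258)/(-13*12810 + 63889/3) = 439460/(-166530 + 63889/3) = 439460/(-435701/3) = 439460*(-3/435701) = -188340/62243 ≈ -3.0259)
1/(c + I(p)) = 1/(-188340/62243 + 4*(-107)*(250 - 107)) = 1/(-188340/62243 + 4*(-107)*143) = 1/(-188340/62243 - 61204) = 1/(-3809708912/62243) = -62243/3809708912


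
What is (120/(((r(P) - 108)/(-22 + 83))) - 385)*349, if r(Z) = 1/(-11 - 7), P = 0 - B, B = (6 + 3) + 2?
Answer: -61464833/389 ≈ -1.5801e+5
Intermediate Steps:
B = 11 (B = 9 + 2 = 11)
P = -11 (P = 0 - 1*11 = 0 - 11 = -11)
r(Z) = -1/18 (r(Z) = 1/(-18) = -1/18)
(120/(((r(P) - 108)/(-22 + 83))) - 385)*349 = (120/(((-1/18 - 108)/(-22 + 83))) - 385)*349 = (120/((-1945/18/61)) - 385)*349 = (120/((-1945/18*1/61)) - 385)*349 = (120/(-1945/1098) - 385)*349 = (120*(-1098/1945) - 385)*349 = (-26352/389 - 385)*349 = -176117/389*349 = -61464833/389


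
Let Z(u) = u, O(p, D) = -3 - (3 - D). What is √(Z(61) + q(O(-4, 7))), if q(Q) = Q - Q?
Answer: √61 ≈ 7.8102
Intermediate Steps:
O(p, D) = -6 + D (O(p, D) = -3 + (-3 + D) = -6 + D)
q(Q) = 0
√(Z(61) + q(O(-4, 7))) = √(61 + 0) = √61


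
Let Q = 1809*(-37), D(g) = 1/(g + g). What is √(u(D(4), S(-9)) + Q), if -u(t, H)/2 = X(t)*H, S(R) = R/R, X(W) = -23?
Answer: I*√66887 ≈ 258.63*I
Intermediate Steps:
D(g) = 1/(2*g)
S(R) = 1
u(t, H) = 46*H (u(t, H) = -(-46)*H = 46*H)
Q = -66933
√(u(D(4), S(-9)) + Q) = √(46*1 - 66933) = √(46 - 66933) = √(-66887) = I*√66887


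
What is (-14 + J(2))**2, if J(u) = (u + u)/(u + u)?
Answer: 169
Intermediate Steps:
J(u) = 1 (J(u) = (2*u)/((2*u)) = (2*u)*(1/(2*u)) = 1)
(-14 + J(2))**2 = (-14 + 1)**2 = (-13)**2 = 169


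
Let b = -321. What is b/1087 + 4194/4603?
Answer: 3081315/5003461 ≈ 0.61584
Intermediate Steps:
b/1087 + 4194/4603 = -321/1087 + 4194/4603 = 3081315/5003461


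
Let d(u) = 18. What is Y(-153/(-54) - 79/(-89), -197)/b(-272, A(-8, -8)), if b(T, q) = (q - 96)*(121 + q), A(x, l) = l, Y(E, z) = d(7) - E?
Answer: -7625/6275568 ≈ -0.0012150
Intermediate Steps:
Y(E, z) = 18 - E
b(T, q) = (-96 + q)*(121 + q)
Y(-153/(-54) - 79/(-89), -197)/b(-272, A(-8, -8)) = (18 - (-153/(-54) - 79/(-89)))/(-11616 + (-8)² + 25*(-8)) = (18 - (-153*(-1/54) - 79*(-1/89)))/(-11616 + 64 - 200) = (18 - (17/6 + 79/89))/(-11752) = (18 - 1*1987/534)*(-1/11752) = (18 - 1987/534)*(-1/11752) = (7625/534)*(-1/11752) = -7625/6275568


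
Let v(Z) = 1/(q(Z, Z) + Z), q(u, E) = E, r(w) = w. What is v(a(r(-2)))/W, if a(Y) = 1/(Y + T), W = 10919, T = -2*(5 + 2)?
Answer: -8/10919 ≈ -0.00073267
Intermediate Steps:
T = -14 (T = -2*7 = -14)
a(Y) = 1/(-14 + Y) (a(Y) = 1/(Y - 14) = 1/(-14 + Y))
v(Z) = 1/(2*Z) (v(Z) = 1/(Z + Z) = 1/(2*Z))
v(a(r(-2)))/W = (1/(2*(1/(-14 - 2))))/10919 = (1/(2*(1/(-16))))*(1/10919) = (1/(2*(-1/16)))*(1/10919) = ((½)*(-16))*(1/10919) = -8*1/10919 = -8/10919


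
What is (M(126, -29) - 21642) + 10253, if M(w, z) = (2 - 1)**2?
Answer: -11388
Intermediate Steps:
M(w, z) = 1 (M(w, z) = 1**2 = 1)
(M(126, -29) - 21642) + 10253 = (1 - 21642) + 10253 = -21641 + 10253 = -11388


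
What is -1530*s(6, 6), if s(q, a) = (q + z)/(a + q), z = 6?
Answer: -1530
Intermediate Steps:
s(q, a) = (6 + q)/(a + q) (s(q, a) = (q + 6)/(a + q) = (6 + q)/(a + q))
-1530*s(6, 6) = -1530*(6 + 6)/(6 + 6) = -1530*12/12 = -255*12/2 = -1530*1 = -1530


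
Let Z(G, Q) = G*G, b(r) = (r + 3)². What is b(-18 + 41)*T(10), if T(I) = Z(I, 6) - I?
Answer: 60840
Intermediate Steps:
b(r) = (3 + r)²
Z(G, Q) = G²
T(I) = I² - I
b(-18 + 41)*T(10) = (3 + (-18 + 41))²*(10*(-1 + 10)) = (3 + 23)²*(10*9) = 26²*90 = 676*90 = 60840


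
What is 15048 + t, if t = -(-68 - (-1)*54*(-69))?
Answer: 18842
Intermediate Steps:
t = 3794 (t = -(-68 - 1*(-54)*(-69)) = -(-68 + 54*(-69)) = -(-68 - 3726) = -1*(-3794) = 3794)
15048 + t = 15048 + 3794 = 18842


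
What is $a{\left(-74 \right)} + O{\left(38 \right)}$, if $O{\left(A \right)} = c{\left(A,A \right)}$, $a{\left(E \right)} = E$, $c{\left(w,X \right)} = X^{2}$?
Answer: $1370$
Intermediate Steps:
$O{\left(A \right)} = A^{2}$
$a{\left(-74 \right)} + O{\left(38 \right)} = -74 + 38^{2} = -74 + 1444 = 1370$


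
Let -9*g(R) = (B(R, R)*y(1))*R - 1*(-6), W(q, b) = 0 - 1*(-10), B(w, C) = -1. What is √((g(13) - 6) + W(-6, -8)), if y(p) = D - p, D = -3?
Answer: I*√22/3 ≈ 1.5635*I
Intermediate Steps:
y(p) = -3 - p
W(q, b) = 10 (W(q, b) = 0 + 10 = 10)
g(R) = -⅔ - 4*R/9 (g(R) = -((-(-3 - 1*1))*R - 1*(-6))/9 = -((-(-3 - 1))*R + 6)/9 = -((-1*(-4))*R + 6)/9 = -(4*R + 6)/9 = -(6 + 4*R)/9 = -⅔ - 4*R/9)
√((g(13) - 6) + W(-6, -8)) = √(((-⅔ - 4/9*13) - 6) + 10) = √(((-⅔ - 52/9) - 6) + 10) = √((-58/9 - 6) + 10) = √(-112/9 + 10) = √(-22/9) = I*√22/3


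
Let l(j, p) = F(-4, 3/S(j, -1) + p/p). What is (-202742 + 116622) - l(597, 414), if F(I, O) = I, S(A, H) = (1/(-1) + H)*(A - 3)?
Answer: -86116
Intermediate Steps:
S(A, H) = (-1 + H)*(-3 + A)
l(j, p) = -4
(-202742 + 116622) - l(597, 414) = (-202742 + 116622) - 1*(-4) = -86120 + 4 = -86116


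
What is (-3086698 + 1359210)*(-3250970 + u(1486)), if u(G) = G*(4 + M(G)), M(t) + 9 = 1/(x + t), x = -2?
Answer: 298328793977344/53 ≈ 5.6288e+12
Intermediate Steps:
M(t) = -9 + 1/(-2 + t)
u(G) = G*(4 + (19 - 9*G)/(-2 + G))
(-3086698 + 1359210)*(-3250970 + u(1486)) = (-3086698 + 1359210)*(-3250970 + 1486*(11 - 5*1486)/(-2 + 1486)) = -1727488*(-3250970 + 1486*(11 - 7430)/1484) = -1727488*(-3250970 + 1486*(1/1484)*(-7419)) = -1727488*(-3250970 - 5512317/742) = -1727488*(-2417732057/742) = 298328793977344/53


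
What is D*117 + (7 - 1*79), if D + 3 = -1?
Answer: -540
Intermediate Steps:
D = -4 (D = -3 - 1 = -4)
D*117 + (7 - 1*79) = -4*117 + (7 - 1*79) = -468 + (7 - 79) = -468 - 72 = -540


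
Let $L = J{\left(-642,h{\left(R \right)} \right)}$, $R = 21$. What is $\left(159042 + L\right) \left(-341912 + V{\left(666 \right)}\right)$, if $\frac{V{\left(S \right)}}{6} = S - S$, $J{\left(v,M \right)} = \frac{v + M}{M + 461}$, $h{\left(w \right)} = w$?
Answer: $- \frac{13105080597588}{241} \approx -5.4378 \cdot 10^{10}$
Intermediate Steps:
$J{\left(v,M \right)} = \frac{M + v}{461 + M}$
$V{\left(S \right)} = 0$ ($V{\left(S \right)} = 6 \left(S - S\right) = 6 \cdot 0 = 0$)
$L = - \frac{621}{482}$ ($L = \frac{21 - 642}{461 + 21} = \frac{1}{482} \left(-621\right) = - \frac{621}{482} \approx -1.2884$)
$\left(159042 + L\right) \left(-341912 + V{\left(666 \right)}\right) = \left(159042 - \frac{621}{482}\right) \left(-341912 + 0\right) = \frac{76657623}{482} \left(-341912\right) = - \frac{13105080597588}{241}$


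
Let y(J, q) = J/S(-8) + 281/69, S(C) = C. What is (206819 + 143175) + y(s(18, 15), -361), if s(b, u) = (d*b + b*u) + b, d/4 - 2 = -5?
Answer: 24149246/69 ≈ 3.4999e+5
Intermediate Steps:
d = -12 (d = 8 + 4*(-5) = 8 - 20 = -12)
s(b, u) = -11*b + b*u (s(b, u) = (-12*b + b*u) + b = -11*b + b*u)
y(J, q) = 281/69 - J/8 (y(J, q) = J/(-8) + 281/69 = J*(-⅛) + 281*(1/69) = -J/8 + 281/69 = 281/69 - J/8)
(206819 + 143175) + y(s(18, 15), -361) = (206819 + 143175) + (281/69 - 9*(-11 + 15)/4) = 349994 + (281/69 - 9*4/4) = 349994 + (281/69 - ⅛*72) = 349994 + (281/69 - 9) = 349994 - 340/69 = 24149246/69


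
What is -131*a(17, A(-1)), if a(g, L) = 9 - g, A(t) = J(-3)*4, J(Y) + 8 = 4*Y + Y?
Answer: 1048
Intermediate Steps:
J(Y) = -8 + 5*Y (J(Y) = -8 + (4*Y + Y) = -8 + 5*Y)
A(t) = -92 (A(t) = (-8 + 5*(-3))*4 = (-8 - 15)*4 = -23*4 = -92)
-131*a(17, A(-1)) = -131*(9 - 1*17) = -131*(9 - 17) = -131*(-8) = 1048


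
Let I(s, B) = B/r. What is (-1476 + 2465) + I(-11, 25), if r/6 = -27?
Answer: 160193/162 ≈ 988.85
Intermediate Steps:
r = -162 (r = 6*(-27) = -162)
I(s, B) = -B/162 (I(s, B) = B/(-162) = B*(-1/162) = -B/162)
(-1476 + 2465) + I(-11, 25) = (-1476 + 2465) - 1/162*25 = 989 - 25/162 = 160193/162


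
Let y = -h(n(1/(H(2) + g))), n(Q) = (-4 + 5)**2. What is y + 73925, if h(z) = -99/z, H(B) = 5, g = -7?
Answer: 74024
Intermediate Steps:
n(Q) = 1 (n(Q) = 1**2 = 1)
y = 99 (y = -(-99)/1 = -(-99) = -1*(-99) = 99)
y + 73925 = 99 + 73925 = 74024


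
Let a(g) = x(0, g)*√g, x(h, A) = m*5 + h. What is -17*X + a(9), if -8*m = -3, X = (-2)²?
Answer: -499/8 ≈ -62.375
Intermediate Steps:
X = 4
m = 3/8 (m = -⅛*(-3) = 3/8 ≈ 0.37500)
x(h, A) = 15/8 + h (x(h, A) = (3/8)*5 + h = 15/8 + h)
a(g) = 15*√g/8 (a(g) = (15/8 + 0)*√g = 15*√g/8)
-17*X + a(9) = -17*4 + 15*√9/8 = -68 + (15/8)*3 = -68 + 45/8 = -499/8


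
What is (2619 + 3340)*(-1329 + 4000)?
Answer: 15916489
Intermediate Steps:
(2619 + 3340)*(-1329 + 4000) = 5959*2671 = 15916489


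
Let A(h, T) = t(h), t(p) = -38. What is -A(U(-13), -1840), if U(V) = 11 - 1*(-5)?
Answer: 38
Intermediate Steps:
U(V) = 16 (U(V) = 11 + 5 = 16)
A(h, T) = -38
-A(U(-13), -1840) = -1*(-38) = 38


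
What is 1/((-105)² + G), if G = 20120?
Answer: 1/31145 ≈ 3.2108e-5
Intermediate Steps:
1/((-105)² + G) = 1/((-105)² + 20120) = 1/(11025 + 20120) = 1/31145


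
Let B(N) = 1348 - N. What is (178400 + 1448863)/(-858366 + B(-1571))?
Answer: -542421/285149 ≈ -1.9022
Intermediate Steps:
(178400 + 1448863)/(-858366 + B(-1571)) = (178400 + 1448863)/(-858366 + (1348 - 1*(-1571))) = 1627263/(-858366 + (1348 + 1571)) = 1627263/(-858366 + 2919) = 1627263/(-855447) = 1627263*(-1/855447) = -542421/285149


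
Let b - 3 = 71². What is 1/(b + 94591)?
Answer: 1/99635 ≈ 1.0037e-5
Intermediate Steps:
b = 5044 (b = 3 + 71² = 3 + 5041 = 5044)
1/(b + 94591) = 1/(5044 + 94591) = 1/99635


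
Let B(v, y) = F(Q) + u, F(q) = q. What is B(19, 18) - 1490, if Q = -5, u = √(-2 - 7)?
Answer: -1495 + 3*I ≈ -1495.0 + 3.0*I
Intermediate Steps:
u = 3*I (u = √(-9) = 3*I ≈ 3.0*I)
B(v, y) = -5 + 3*I
B(19, 18) - 1490 = (-5 + 3*I) - 1490 = -1495 + 3*I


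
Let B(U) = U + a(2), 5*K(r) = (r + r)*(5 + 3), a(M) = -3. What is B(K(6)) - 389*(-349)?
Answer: 678886/5 ≈ 1.3578e+5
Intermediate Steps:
K(r) = 16*r/5 (K(r) = ((r + r)*(5 + 3))/5 = ((2*r)*8)/5 = (16*r)/5 = 16*r/5)
B(U) = -3 + U (B(U) = U - 3 = -3 + U)
B(K(6)) - 389*(-349) = (-3 + (16/5)*6) - 389*(-349) = (-3 + 96/5) + 135761 = 81/5 + 135761 = 678886/5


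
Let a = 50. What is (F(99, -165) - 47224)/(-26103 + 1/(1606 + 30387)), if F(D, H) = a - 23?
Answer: 1509973621/835113278 ≈ 1.8081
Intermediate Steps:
F(D, H) = 27 (F(D, H) = 50 - 23 = 27)
(F(99, -165) - 47224)/(-26103 + 1/(1606 + 30387)) = (27 - 47224)/(-26103 + 1/(1606 + 30387)) = -47197/(-26103 + 1/31993) = -47197/(-835113278/31993) = -47197*(-31993/835113278) = 1509973621/835113278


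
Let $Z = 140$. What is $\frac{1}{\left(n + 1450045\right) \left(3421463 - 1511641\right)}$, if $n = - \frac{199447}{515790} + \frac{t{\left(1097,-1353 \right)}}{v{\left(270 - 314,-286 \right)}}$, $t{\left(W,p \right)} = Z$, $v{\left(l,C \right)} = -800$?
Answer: $\frac{1031580}{2856782108650026049} \approx 3.611 \cdot 10^{-13}$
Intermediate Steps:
$t{\left(W,p \right)} = 140$
$n = - \frac{1158841}{2063160}$ ($n = - \frac{199447}{515790} + \frac{140}{-800} = \left(-199447\right) \frac{1}{515790} + 140 \left(- \frac{1}{800}\right) = - \frac{199447}{515790} - \frac{7}{40} = - \frac{1158841}{2063160} \approx -0.56168$)
$\frac{1}{\left(n + 1450045\right) \left(3421463 - 1511641\right)} = \frac{1}{\left(- \frac{1158841}{2063160} + 1450045\right) \left(3421463 - 1511641\right)} = \frac{1}{\frac{2991673683359}{2063160} \cdot 1909822} = \frac{1}{\frac{2856782108650026049}{1031580}} = \frac{1031580}{2856782108650026049}$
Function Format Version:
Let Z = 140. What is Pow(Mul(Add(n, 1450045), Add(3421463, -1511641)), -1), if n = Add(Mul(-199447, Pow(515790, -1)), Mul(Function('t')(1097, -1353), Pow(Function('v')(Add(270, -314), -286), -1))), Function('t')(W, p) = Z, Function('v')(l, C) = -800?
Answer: Rational(1031580, 2856782108650026049) ≈ 3.6110e-13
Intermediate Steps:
Function('t')(W, p) = 140
n = Rational(-1158841, 2063160) (n = Add(Mul(-199447, Pow(515790, -1)), Mul(140, Pow(-800, -1))) = Add(Mul(-199447, Rational(1, 515790)), Mul(140, Rational(-1, 800))) = Add(Rational(-199447, 515790), Rational(-7, 40)) = Rational(-1158841, 2063160) ≈ -0.56168)
Pow(Mul(Add(n, 1450045), Add(3421463, -1511641)), -1) = Pow(Mul(Add(Rational(-1158841, 2063160), 1450045), Add(3421463, -1511641)), -1) = Pow(Mul(Rational(2991673683359, 2063160), 1909822), -1) = Pow(Rational(2856782108650026049, 1031580), -1) = Rational(1031580, 2856782108650026049)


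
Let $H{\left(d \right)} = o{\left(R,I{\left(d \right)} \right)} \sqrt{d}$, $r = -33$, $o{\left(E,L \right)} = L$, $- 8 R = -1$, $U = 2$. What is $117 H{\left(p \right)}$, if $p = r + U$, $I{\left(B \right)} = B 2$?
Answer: $- 7254 i \sqrt{31} \approx - 40389.0 i$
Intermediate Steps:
$R = \frac{1}{8}$ ($R = \left(- \frac{1}{8}\right) \left(-1\right) = \frac{1}{8} \approx 0.125$)
$I{\left(B \right)} = 2 B$
$p = -31$ ($p = -33 + 2 = -31$)
$H{\left(d \right)} = 2 d^{\frac{3}{2}}$ ($H{\left(d \right)} = 2 d \sqrt{d} = 2 d^{\frac{3}{2}}$)
$117 H{\left(p \right)} = 117 \cdot 2 \left(-31\right)^{\frac{3}{2}} = 117 \cdot 2 \left(- 31 i \sqrt{31}\right) = 117 \left(- 62 i \sqrt{31}\right) = - 7254 i \sqrt{31}$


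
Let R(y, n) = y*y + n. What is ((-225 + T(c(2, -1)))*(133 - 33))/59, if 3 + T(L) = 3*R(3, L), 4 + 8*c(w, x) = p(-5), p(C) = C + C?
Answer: -20625/59 ≈ -349.58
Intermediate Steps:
p(C) = 2*C
R(y, n) = n + y² (R(y, n) = y² + n = n + y²)
c(w, x) = -7/4 (c(w, x) = -½ + (2*(-5))/8 = -½ + (⅛)*(-10) = -½ - 5/4 = -7/4)
T(L) = 24 + 3*L (T(L) = -3 + 3*(L + 3²) = -3 + 3*(L + 9) = -3 + 3*(9 + L) = -3 + (27 + 3*L) = 24 + 3*L)
((-225 + T(c(2, -1)))*(133 - 33))/59 = ((-225 + (24 + 3*(-7/4)))*(133 - 33))/59 = ((-225 + (24 - 21/4))*100)*(1/59) = ((-225 + 75/4)*100)*(1/59) = -825/4*100*(1/59) = -20625*1/59 = -20625/59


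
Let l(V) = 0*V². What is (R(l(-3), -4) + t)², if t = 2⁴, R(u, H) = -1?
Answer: 225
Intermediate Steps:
l(V) = 0
t = 16
(R(l(-3), -4) + t)² = (-1 + 16)² = 15² = 225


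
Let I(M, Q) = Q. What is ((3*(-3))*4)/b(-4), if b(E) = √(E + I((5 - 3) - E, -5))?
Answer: 12*I ≈ 12.0*I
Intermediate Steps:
b(E) = √(-5 + E) (b(E) = √(E - 5) = √(-5 + E))
((3*(-3))*4)/b(-4) = ((3*(-3))*4)/(√(-5 - 4)) = (-9*4)/(√(-9)) = -36*(-I/3) = -(-12)*I = 12*I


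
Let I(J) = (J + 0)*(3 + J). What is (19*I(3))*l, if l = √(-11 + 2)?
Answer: 1026*I ≈ 1026.0*I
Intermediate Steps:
l = 3*I (l = √(-9) = 3*I ≈ 3.0*I)
I(J) = J*(3 + J)
(19*I(3))*l = (19*(3*(3 + 3)))*(3*I) = (19*(3*6))*(3*I) = (19*18)*(3*I) = 342*(3*I) = 1026*I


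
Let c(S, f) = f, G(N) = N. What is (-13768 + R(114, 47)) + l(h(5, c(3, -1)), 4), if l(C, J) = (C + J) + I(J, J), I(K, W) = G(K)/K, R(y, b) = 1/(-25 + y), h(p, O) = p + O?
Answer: -1224550/89 ≈ -13759.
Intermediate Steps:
h(p, O) = O + p
I(K, W) = 1 (I(K, W) = K/K = 1)
l(C, J) = 1 + C + J (l(C, J) = (C + J) + 1 = 1 + C + J)
(-13768 + R(114, 47)) + l(h(5, c(3, -1)), 4) = (-13768 + 1/(-25 + 114)) + (1 + (-1 + 5) + 4) = (-13768 + 1/89) + (1 + 4 + 4) = (-13768 + 1/89) + 9 = -1225351/89 + 9 = -1224550/89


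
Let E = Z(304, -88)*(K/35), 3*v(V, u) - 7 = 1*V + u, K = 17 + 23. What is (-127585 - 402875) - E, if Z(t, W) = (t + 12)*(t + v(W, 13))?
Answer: -13273292/21 ≈ -6.3206e+5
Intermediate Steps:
K = 40
v(V, u) = 7/3 + V/3 + u/3 (v(V, u) = 7/3 + (1*V + u)/3 = 7/3 + (V + u)/3 = 7/3 + (V/3 + u/3) = 7/3 + V/3 + u/3)
Z(t, W) = (12 + t)*(20/3 + t + W/3) (Z(t, W) = (t + 12)*(t + (7/3 + W/3 + (⅓)*13)) = (12 + t)*(t + (7/3 + W/3 + 13/3)) = (12 + t)*(t + (20/3 + W/3)) = (12 + t)*(20/3 + t + W/3))
E = 2133632/21 (E = (80 + 304² + 4*(-88) + (56/3)*304 + (⅓)*(-88)*304)*(40/35) = (80 + 92416 - 352 + 17024/3 - 26752/3)*(40*(1/35)) = (266704/3)*(8/7) = 2133632/21 ≈ 1.0160e+5)
(-127585 - 402875) - E = (-127585 - 402875) - 1*2133632/21 = -530460 - 2133632/21 = -13273292/21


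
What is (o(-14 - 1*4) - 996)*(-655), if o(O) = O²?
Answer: 440160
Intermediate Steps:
(o(-14 - 1*4) - 996)*(-655) = ((-14 - 1*4)² - 996)*(-655) = ((-14 - 4)² - 996)*(-655) = ((-18)² - 996)*(-655) = (324 - 996)*(-655) = -672*(-655) = 440160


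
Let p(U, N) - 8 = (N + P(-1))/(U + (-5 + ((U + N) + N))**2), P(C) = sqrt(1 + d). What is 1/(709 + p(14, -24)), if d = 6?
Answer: 1689376485/1211256526034 - 1535*sqrt(7)/1211256526034 ≈ 0.0013947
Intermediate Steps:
P(C) = sqrt(7) (P(C) = sqrt(1 + 6) = sqrt(7))
p(U, N) = 8 + (N + sqrt(7))/(U + (-5 + U + 2*N)**2) (p(U, N) = 8 + (N + sqrt(7))/(U + (-5 + ((U + N) + N))**2) = 8 + (N + sqrt(7))/(U + (-5 + ((N + U) + N))**2) = 8 + (N + sqrt(7))/(U + (-5 + (U + 2*N))**2) = 8 + (N + sqrt(7))/(U + (-5 + U + 2*N)**2))
1/(709 + p(14, -24)) = 1/(709 + (-24 + sqrt(7) + 8*14 + 8*(-5 + 14 + 2*(-24))**2)/(14 + (-5 + 14 + 2*(-24))**2)) = 1/(709 + (-24 + sqrt(7) + 112 + 8*(-5 + 14 - 48)**2)/(14 + (-5 + 14 - 48)**2)) = 1/(709 + (-24 + sqrt(7) + 112 + 8*(-39)**2)/(14 + (-39)**2)) = 1/(709 + (-24 + sqrt(7) + 112 + 8*1521)/(14 + 1521)) = 1/(709 + (-24 + sqrt(7) + 112 + 12168)/1535) = 1/(709 + (12256 + sqrt(7))/1535) = 1/(709 + (12256/1535 + sqrt(7)/1535)) = 1/(1100571/1535 + sqrt(7)/1535)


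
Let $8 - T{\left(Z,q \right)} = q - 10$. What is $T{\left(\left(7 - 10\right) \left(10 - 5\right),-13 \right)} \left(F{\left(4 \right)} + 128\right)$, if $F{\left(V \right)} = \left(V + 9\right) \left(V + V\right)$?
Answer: $7192$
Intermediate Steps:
$T{\left(Z,q \right)} = 18 - q$ ($T{\left(Z,q \right)} = 8 - \left(q - 10\right) = 8 - \left(-10 + q\right) = 18 - q$)
$F{\left(V \right)} = 2 V \left(9 + V\right)$ ($F{\left(V \right)} = \left(9 + V\right) 2 V = 2 V \left(9 + V\right)$)
$T{\left(\left(7 - 10\right) \left(10 - 5\right),-13 \right)} \left(F{\left(4 \right)} + 128\right) = \left(18 - -13\right) \left(2 \cdot 4 \left(9 + 4\right) + 128\right) = \left(18 + 13\right) \left(2 \cdot 4 \cdot 13 + 128\right) = 31 \left(104 + 128\right) = 31 \cdot 232 = 7192$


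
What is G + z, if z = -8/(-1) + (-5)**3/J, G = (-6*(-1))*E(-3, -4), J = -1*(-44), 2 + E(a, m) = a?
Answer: -1093/44 ≈ -24.841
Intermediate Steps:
E(a, m) = -2 + a
J = 44
G = -30 (G = (-6*(-1))*(-2 - 3) = 6*(-5) = -30)
z = 227/44 (z = -8/(-1) + (-5)**3/44 = -8*(-1) - 125*1/44 = 8 - 125/44 = 227/44 ≈ 5.1591)
G + z = -30 + 227/44 = -1093/44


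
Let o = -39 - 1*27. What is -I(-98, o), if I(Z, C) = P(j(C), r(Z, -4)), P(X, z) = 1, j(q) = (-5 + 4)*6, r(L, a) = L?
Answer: -1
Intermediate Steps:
o = -66 (o = -39 - 27 = -66)
j(q) = -6 (j(q) = -1*6 = -6)
I(Z, C) = 1
-I(-98, o) = -1*1 = -1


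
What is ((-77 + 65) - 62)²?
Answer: 5476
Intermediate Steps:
((-77 + 65) - 62)² = (-12 - 62)² = (-74)² = 5476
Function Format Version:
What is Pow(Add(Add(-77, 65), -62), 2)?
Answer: 5476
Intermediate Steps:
Pow(Add(Add(-77, 65), -62), 2) = Pow(Add(-12, -62), 2) = Pow(-74, 2) = 5476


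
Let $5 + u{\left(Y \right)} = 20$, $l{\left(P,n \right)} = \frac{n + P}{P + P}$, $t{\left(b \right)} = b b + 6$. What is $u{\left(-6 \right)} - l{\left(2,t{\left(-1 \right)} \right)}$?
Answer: $\frac{51}{4} \approx 12.75$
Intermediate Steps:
$t{\left(b \right)} = 6 + b^{2}$ ($t{\left(b \right)} = b^{2} + 6 = 6 + b^{2}$)
$l{\left(P,n \right)} = \frac{P + n}{2 P}$
$u{\left(Y \right)} = 15$ ($u{\left(Y \right)} = -5 + 20 = 15$)
$u{\left(-6 \right)} - l{\left(2,t{\left(-1 \right)} \right)} = 15 - \frac{2 + \left(6 + \left(-1\right)^{2}\right)}{2 \cdot 2} = 15 - \frac{1}{2} \cdot \frac{1}{2} \left(2 + \left(6 + 1\right)\right) = 15 - \frac{1}{2} \cdot \frac{1}{2} \left(2 + 7\right) = 15 - \frac{1}{2} \cdot \frac{1}{2} \cdot 9 = 15 - \frac{9}{4} = \frac{51}{4}$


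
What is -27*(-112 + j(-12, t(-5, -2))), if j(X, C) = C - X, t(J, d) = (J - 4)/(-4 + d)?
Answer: 5319/2 ≈ 2659.5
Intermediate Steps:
t(J, d) = (-4 + J)/(-4 + d)
-27*(-112 + j(-12, t(-5, -2))) = -27*(-112 + ((-4 - 5)/(-4 - 2) - 1*(-12))) = -27*(-112 + (-9/(-6) + 12)) = -27*(-112 + (-1/6*(-9) + 12)) = -27*(-112 + (3/2 + 12)) = -27*(-112 + 27/2) = -27*(-197/2) = 5319/2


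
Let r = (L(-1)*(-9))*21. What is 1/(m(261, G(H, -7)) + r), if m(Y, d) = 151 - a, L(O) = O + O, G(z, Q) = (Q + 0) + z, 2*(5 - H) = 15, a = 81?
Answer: 1/448 ≈ 0.0022321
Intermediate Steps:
H = -5/2 (H = 5 - 1/2*15 = 5 - 15/2 = -5/2 ≈ -2.5000)
G(z, Q) = Q + z
L(O) = 2*O
m(Y, d) = 70 (m(Y, d) = 151 - 1*81 = 151 - 81 = 70)
r = 378 (r = ((2*(-1))*(-9))*21 = -2*(-9)*21 = 18*21 = 378)
1/(m(261, G(H, -7)) + r) = 1/(70 + 378) = 1/448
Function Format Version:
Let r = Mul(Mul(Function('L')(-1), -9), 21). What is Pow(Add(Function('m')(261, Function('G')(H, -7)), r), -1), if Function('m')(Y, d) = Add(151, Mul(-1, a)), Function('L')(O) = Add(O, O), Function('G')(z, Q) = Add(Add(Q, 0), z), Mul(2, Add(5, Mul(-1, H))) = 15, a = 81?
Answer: Rational(1, 448) ≈ 0.0022321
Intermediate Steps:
H = Rational(-5, 2) (H = Add(5, Mul(Rational(-1, 2), 15)) = Add(5, Rational(-15, 2)) = Rational(-5, 2) ≈ -2.5000)
Function('G')(z, Q) = Add(Q, z)
Function('L')(O) = Mul(2, O)
Function('m')(Y, d) = 70 (Function('m')(Y, d) = Add(151, Mul(-1, 81)) = Add(151, -81) = 70)
r = 378 (r = Mul(Mul(Mul(2, -1), -9), 21) = Mul(Mul(-2, -9), 21) = Mul(18, 21) = 378)
Pow(Add(Function('m')(261, Function('G')(H, -7)), r), -1) = Pow(Add(70, 378), -1) = Pow(448, -1) = Rational(1, 448)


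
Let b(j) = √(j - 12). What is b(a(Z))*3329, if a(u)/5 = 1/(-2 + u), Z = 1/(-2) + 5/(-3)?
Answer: 3329*I*√330/5 ≈ 12095.0*I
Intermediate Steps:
Z = -13/6 (Z = 1*(-½) + 5*(-⅓) = -½ - 5/3 = -13/6 ≈ -2.1667)
a(u) = 5/(-2 + u)
b(j) = √(-12 + j)
b(a(Z))*3329 = √(-12 + 5/(-2 - 13/6))*3329 = √(-12 + 5/(-25/6))*3329 = √(-12 + 5*(-6/25))*3329 = √(-12 - 6/5)*3329 = √(-66/5)*3329 = (I*√330/5)*3329 = 3329*I*√330/5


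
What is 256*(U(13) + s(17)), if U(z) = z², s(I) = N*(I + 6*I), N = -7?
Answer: -169984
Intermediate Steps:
s(I) = -49*I (s(I) = -7*(I + 6*I) = -49*I)
256*(U(13) + s(17)) = 256*(13² - 49*17) = 256*(169 - 833) = 256*(-664) = -169984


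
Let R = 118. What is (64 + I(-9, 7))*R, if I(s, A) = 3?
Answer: 7906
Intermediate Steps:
(64 + I(-9, 7))*R = (64 + 3)*118 = 67*118 = 7906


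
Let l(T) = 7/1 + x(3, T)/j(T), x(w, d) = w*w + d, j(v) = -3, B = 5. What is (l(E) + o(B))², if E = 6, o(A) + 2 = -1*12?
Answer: 144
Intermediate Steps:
o(A) = -14 (o(A) = -2 - 1*12 = -2 - 12 = -14)
x(w, d) = d + w² (x(w, d) = w² + d = d + w²)
l(T) = 4 - T/3 (l(T) = 7/1 + (T + 3²)/(-3) = 7*1 + (T + 9)*(-⅓) = 7 + (9 + T)*(-⅓) = 7 + (-3 - T/3) = 4 - T/3)
(l(E) + o(B))² = ((4 - ⅓*6) - 14)² = ((4 - 2) - 14)² = (2 - 14)² = (-12)² = 144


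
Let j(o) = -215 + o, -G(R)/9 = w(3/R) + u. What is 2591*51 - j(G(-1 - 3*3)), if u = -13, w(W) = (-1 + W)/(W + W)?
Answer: 264517/2 ≈ 1.3226e+5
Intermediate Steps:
w(W) = (-1 + W)/(2*W) (w(W) = (-1 + W)/((2*W)) = (-1 + W)*(1/(2*W)) = (-1 + W)/(2*W))
G(R) = 117 - 3*R*(-1 + 3/R)/2 (G(R) = -9*((-1 + 3/R)/(2*((3/R))) - 13) = -9*((R/3)*(-1 + 3/R)/2 - 13) = -9*(R*(-1 + 3/R)/6 - 13) = -9*(-13 + R*(-1 + 3/R)/6) = 117 - 3*R*(-1 + 3/R)/2)
2591*51 - j(G(-1 - 3*3)) = 2591*51 - (-215 + (225/2 + 3*(-1 - 3*3)/2)) = 132141 - (-215 + (225/2 + 3*(-1 - 9)/2)) = 132141 - (-215 + (225/2 + (3/2)*(-10))) = 132141 - (-215 + (225/2 - 15)) = 132141 - (-215 + 195/2) = 132141 - 1*(-235/2) = 132141 + 235/2 = 264517/2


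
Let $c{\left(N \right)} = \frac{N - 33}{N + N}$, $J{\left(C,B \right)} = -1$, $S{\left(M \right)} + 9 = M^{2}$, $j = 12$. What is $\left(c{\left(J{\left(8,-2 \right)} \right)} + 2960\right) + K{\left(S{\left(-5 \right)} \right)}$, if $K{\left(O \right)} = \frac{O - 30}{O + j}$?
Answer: $\frac{5953}{2} \approx 2976.5$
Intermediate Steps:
$S{\left(M \right)} = -9 + M^{2}$
$c{\left(N \right)} = \frac{-33 + N}{2 N}$
$K{\left(O \right)} = \frac{-30 + O}{12 + O}$ ($K{\left(O \right)} = \frac{O - 30}{O + 12} = \frac{-30 + O}{12 + O}$)
$\left(c{\left(J{\left(8,-2 \right)} \right)} + 2960\right) + K{\left(S{\left(-5 \right)} \right)} = \left(\frac{-33 - 1}{2 \left(-1\right)} + 2960\right) + \frac{-30 - \left(9 - \left(-5\right)^{2}\right)}{12 - \left(9 - \left(-5\right)^{2}\right)} = \left(\frac{1}{2} \left(-1\right) \left(-34\right) + 2960\right) + \frac{-30 + \left(-9 + 25\right)}{12 + \left(-9 + 25\right)} = \left(17 + 2960\right) + \frac{-30 + 16}{12 + 16} = 2977 + \frac{1}{28} \left(-14\right) = 2977 - \frac{1}{2} = \frac{5953}{2}$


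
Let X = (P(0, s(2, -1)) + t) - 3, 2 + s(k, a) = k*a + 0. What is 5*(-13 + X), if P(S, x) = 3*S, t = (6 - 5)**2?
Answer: -75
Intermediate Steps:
t = 1 (t = 1**2 = 1)
s(k, a) = -2 + a*k (s(k, a) = -2 + (k*a + 0) = -2 + (a*k + 0) = -2 + a*k)
X = -2 (X = (3*0 + 1) - 3 = (0 + 1) - 3 = 1 - 3 = -2)
5*(-13 + X) = 5*(-13 - 2) = 5*(-15) = -75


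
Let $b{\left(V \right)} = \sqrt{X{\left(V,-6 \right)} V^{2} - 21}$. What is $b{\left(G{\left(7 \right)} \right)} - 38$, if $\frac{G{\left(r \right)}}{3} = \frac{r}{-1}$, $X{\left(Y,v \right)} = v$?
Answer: $-38 + i \sqrt{2667} \approx -38.0 + 51.643 i$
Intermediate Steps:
$G{\left(r \right)} = - 3 r$ ($G{\left(r \right)} = 3 \frac{r}{-1} = 3 r \left(-1\right) = 3 \left(- r\right) = - 3 r$)
$b{\left(V \right)} = \sqrt{-21 - 6 V^{2}}$ ($b{\left(V \right)} = \sqrt{- 6 V^{2} - 21} = \sqrt{-21 - 6 V^{2}}$)
$b{\left(G{\left(7 \right)} \right)} - 38 = \sqrt{-21 - 6 \left(\left(-3\right) 7\right)^{2}} - 38 = \sqrt{-21 - 6 \left(-21\right)^{2}} - 38 = \sqrt{-21 - 2646} - 38 = \sqrt{-2667} - 38 = i \sqrt{2667} - 38 = -38 + i \sqrt{2667}$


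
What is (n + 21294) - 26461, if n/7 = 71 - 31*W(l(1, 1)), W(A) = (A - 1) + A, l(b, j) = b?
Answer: -4887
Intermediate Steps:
W(A) = -1 + 2*A (W(A) = (-1 + A) + A = -1 + 2*A)
n = 280 (n = 7*(71 - 31*(-1 + 2*1)) = 7*(71 - 31*(-1 + 2)) = 7*(71 - 31*1) = 7*(71 - 31) = 7*40 = 280)
(n + 21294) - 26461 = (280 + 21294) - 26461 = 21574 - 26461 = -4887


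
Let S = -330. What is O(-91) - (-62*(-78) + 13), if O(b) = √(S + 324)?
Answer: -4849 + I*√6 ≈ -4849.0 + 2.4495*I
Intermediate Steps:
O(b) = I*√6 (O(b) = √(-330 + 324) = √(-6) = I*√6)
O(-91) - (-62*(-78) + 13) = I*√6 - (-62*(-78) + 13) = I*√6 - (4836 + 13) = I*√6 - 1*4849 = I*√6 - 4849 = -4849 + I*√6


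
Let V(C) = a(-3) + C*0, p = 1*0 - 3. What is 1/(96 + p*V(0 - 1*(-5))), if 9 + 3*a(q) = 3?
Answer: 1/102 ≈ 0.0098039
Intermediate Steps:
a(q) = -2 (a(q) = -3 + (⅓)*3 = -3 + 1 = -2)
p = -3 (p = 0 - 3 = -3)
V(C) = -2 (V(C) = -2 + C*0 = -2 + 0 = -2)
1/(96 + p*V(0 - 1*(-5))) = 1/(96 - 3*(-2)) = 1/(96 + 6) = 1/102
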